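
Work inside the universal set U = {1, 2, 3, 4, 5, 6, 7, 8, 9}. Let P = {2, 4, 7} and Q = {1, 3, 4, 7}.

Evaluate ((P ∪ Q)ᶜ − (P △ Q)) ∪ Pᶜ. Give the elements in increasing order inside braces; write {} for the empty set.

{1, 3, 5, 6, 8, 9}

P ∪ Q = {1, 2, 3, 4, 7}
(P ∪ Q)ᶜ = {5, 6, 8, 9}
P △ Q = {1, 2, 3}
(P ∪ Q)ᶜ − (P △ Q) = {5, 6, 8, 9}
Pᶜ = {1, 3, 5, 6, 8, 9}
((P ∪ Q)ᶜ − (P △ Q)) ∪ Pᶜ = {1, 3, 5, 6, 8, 9}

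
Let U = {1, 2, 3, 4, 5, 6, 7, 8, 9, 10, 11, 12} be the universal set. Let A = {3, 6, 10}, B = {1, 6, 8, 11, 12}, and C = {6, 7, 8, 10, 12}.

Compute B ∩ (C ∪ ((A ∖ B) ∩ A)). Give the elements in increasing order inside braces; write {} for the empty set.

{6, 8, 12}

A ∖ B = {3, 10}
(A ∖ B) ∩ A = {3, 10}
C ∪ ((A ∖ B) ∩ A) = {3, 6, 7, 8, 10, 12}
B ∩ (C ∪ ((A ∖ B) ∩ A)) = {6, 8, 12}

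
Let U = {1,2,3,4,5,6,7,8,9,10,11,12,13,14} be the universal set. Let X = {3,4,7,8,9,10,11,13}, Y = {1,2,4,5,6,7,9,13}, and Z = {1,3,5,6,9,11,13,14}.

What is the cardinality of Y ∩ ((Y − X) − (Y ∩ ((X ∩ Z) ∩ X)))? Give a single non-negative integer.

Y − X = {1,2,5,6}
X ∩ Z = {3,9,11,13}
(X ∩ Z) ∩ X = {3,9,11,13}
Y ∩ ((X ∩ Z) ∩ X) = {9,13}
(Y − X) − (Y ∩ ((X ∩ Z) ∩ X)) = {1,2,5,6}
Y ∩ ((Y − X) − (Y ∩ ((X ∩ Z) ∩ X))) = {1,2,5,6}
|Y ∩ ((Y − X) − (Y ∩ ((X ∩ Z) ∩ X)))| = 4

4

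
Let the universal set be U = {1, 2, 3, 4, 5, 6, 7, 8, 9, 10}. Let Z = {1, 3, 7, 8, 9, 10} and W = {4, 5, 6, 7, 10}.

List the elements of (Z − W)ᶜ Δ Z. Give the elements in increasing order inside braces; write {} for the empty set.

Z − W = {1, 3, 8, 9}
(Z − W)ᶜ = {2, 4, 5, 6, 7, 10}
(Z − W)ᶜ Δ Z = {1, 2, 3, 4, 5, 6, 8, 9}

{1, 2, 3, 4, 5, 6, 8, 9}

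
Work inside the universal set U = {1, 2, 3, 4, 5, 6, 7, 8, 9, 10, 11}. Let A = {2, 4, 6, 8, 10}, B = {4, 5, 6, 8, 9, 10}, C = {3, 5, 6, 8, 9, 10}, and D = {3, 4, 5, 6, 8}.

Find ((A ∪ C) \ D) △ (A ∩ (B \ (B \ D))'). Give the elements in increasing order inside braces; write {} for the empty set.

{9}

A ∪ C = {2, 3, 4, 5, 6, 8, 9, 10}
(A ∪ C) \ D = {2, 9, 10}
B \ D = {9, 10}
B \ (B \ D) = {4, 5, 6, 8}
(B \ (B \ D))' = {1, 2, 3, 7, 9, 10, 11}
A ∩ (B \ (B \ D))' = {2, 10}
((A ∪ C) \ D) △ (A ∩ (B \ (B \ D))') = {9}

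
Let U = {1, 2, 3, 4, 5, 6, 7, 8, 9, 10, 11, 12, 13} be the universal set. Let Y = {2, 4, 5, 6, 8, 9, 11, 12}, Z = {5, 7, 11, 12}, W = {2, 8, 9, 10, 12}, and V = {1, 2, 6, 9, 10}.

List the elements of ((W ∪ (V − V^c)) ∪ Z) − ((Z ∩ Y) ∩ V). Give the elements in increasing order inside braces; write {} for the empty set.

V^c = {3, 4, 5, 7, 8, 11, 12, 13}
V − V^c = {1, 2, 6, 9, 10}
W ∪ (V − V^c) = {1, 2, 6, 8, 9, 10, 12}
(W ∪ (V − V^c)) ∪ Z = {1, 2, 5, 6, 7, 8, 9, 10, 11, 12}
Z ∩ Y = {5, 11, 12}
(Z ∩ Y) ∩ V = {}
((W ∪ (V − V^c)) ∪ Z) − ((Z ∩ Y) ∩ V) = {1, 2, 5, 6, 7, 8, 9, 10, 11, 12}

{1, 2, 5, 6, 7, 8, 9, 10, 11, 12}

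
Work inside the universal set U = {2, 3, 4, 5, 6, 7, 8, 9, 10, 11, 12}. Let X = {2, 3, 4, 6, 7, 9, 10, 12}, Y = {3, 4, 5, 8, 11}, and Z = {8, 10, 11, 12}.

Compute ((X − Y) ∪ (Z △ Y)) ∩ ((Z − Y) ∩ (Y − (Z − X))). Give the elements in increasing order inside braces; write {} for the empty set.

X − Y = {2, 6, 7, 9, 10, 12}
Z △ Y = {3, 4, 5, 10, 12}
(X − Y) ∪ (Z △ Y) = {2, 3, 4, 5, 6, 7, 9, 10, 12}
Z − Y = {10, 12}
Z − X = {8, 11}
Y − (Z − X) = {3, 4, 5}
(Z − Y) ∩ (Y − (Z − X)) = {}
((X − Y) ∪ (Z △ Y)) ∩ ((Z − Y) ∩ (Y − (Z − X))) = {}

{}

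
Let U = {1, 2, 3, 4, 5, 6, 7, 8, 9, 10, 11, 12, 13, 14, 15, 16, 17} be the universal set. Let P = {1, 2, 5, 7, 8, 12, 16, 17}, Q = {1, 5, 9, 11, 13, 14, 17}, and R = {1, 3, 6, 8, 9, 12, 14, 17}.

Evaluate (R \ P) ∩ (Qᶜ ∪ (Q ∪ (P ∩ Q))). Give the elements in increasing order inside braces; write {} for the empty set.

R \ P = {3, 6, 9, 14}
Qᶜ = {2, 3, 4, 6, 7, 8, 10, 12, 15, 16}
P ∩ Q = {1, 5, 17}
Q ∪ (P ∩ Q) = {1, 5, 9, 11, 13, 14, 17}
Qᶜ ∪ (Q ∪ (P ∩ Q)) = {1, 2, 3, 4, 5, 6, 7, 8, 9, 10, 11, 12, 13, 14, 15, 16, 17}
(R \ P) ∩ (Qᶜ ∪ (Q ∪ (P ∩ Q))) = {3, 6, 9, 14}

{3, 6, 9, 14}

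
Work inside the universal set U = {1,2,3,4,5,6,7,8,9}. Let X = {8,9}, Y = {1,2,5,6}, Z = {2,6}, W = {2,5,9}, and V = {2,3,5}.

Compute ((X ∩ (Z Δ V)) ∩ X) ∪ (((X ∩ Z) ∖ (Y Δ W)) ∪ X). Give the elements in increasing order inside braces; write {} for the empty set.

{8,9}

Z Δ V = {3,5,6}
X ∩ (Z Δ V) = {}
(X ∩ (Z Δ V)) ∩ X = {}
X ∩ Z = {}
Y Δ W = {1,6,9}
(X ∩ Z) ∖ (Y Δ W) = {}
((X ∩ Z) ∖ (Y Δ W)) ∪ X = {8,9}
((X ∩ (Z Δ V)) ∩ X) ∪ (((X ∩ Z) ∖ (Y Δ W)) ∪ X) = {8,9}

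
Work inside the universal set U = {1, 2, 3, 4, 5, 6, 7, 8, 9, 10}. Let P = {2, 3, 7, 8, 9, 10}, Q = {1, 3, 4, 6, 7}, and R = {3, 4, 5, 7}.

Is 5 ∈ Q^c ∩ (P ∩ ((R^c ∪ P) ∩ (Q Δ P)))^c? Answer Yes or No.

5 ∉ Q, so 5 ∈ Q^c
5 ∈ R, so 5 ∉ R^c
5 ∉ R^c and 5 ∉ P, so 5 ∉ R^c ∪ P
5 ∉ Q and 5 ∉ P, so 5 ∉ Q Δ P
5 ∉ (R^c ∪ P) and 5 ∉ (Q Δ P), so 5 ∉ (R^c ∪ P) ∩ (Q Δ P)
5 ∉ P and 5 ∉ ((R^c ∪ P) ∩ (Q Δ P)), so 5 ∉ P ∩ ((R^c ∪ P) ∩ (Q Δ P))
5 ∈ (P ∩ ((R^c ∪ P) ∩ (Q Δ P)))^c since 5 ∉ (P ∩ ((R^c ∪ P) ∩ (Q Δ P)))
5 ∈ Q^c and 5 ∈ (P ∩ ((R^c ∪ P) ∩ (Q Δ P)))^c, so 5 ∈ Q^c ∩ (P ∩ ((R^c ∪ P) ∩ (Q Δ P)))^c

Yes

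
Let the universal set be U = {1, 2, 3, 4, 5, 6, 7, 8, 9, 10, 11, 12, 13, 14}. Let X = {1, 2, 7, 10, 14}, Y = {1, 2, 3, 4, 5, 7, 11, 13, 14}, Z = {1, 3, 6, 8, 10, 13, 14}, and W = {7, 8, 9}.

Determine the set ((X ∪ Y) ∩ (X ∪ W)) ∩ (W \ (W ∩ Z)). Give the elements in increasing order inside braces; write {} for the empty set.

X ∪ Y = {1, 2, 3, 4, 5, 7, 10, 11, 13, 14}
X ∪ W = {1, 2, 7, 8, 9, 10, 14}
(X ∪ Y) ∩ (X ∪ W) = {1, 2, 7, 10, 14}
W ∩ Z = {8}
W \ (W ∩ Z) = {7, 9}
((X ∪ Y) ∩ (X ∪ W)) ∩ (W \ (W ∩ Z)) = {7}

{7}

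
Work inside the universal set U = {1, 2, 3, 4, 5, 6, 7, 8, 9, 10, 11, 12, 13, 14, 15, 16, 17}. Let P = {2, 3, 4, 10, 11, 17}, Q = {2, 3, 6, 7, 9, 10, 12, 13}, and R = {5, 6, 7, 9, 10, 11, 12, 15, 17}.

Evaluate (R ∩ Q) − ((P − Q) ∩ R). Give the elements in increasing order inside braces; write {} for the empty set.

R ∩ Q = {6, 7, 9, 10, 12}
P − Q = {4, 11, 17}
(P − Q) ∩ R = {11, 17}
(R ∩ Q) − ((P − Q) ∩ R) = {6, 7, 9, 10, 12}

{6, 7, 9, 10, 12}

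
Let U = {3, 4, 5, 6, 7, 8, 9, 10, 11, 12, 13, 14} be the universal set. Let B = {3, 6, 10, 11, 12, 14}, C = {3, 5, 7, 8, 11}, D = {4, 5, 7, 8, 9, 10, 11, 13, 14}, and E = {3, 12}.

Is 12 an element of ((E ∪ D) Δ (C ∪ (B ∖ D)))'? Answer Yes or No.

Yes

12 ∈ E and 12 ∉ D, so 12 ∈ E ∪ D
12 ∈ B and 12 ∉ D, so 12 ∈ B ∖ D
12 ∉ C and 12 ∈ (B ∖ D), so 12 ∈ C ∪ (B ∖ D)
12 ∈ (E ∪ D) and 12 ∈ (C ∪ (B ∖ D)), so 12 ∉ (E ∪ D) Δ (C ∪ (B ∖ D))
12 ∈ ((E ∪ D) Δ (C ∪ (B ∖ D)))' since 12 ∉ ((E ∪ D) Δ (C ∪ (B ∖ D)))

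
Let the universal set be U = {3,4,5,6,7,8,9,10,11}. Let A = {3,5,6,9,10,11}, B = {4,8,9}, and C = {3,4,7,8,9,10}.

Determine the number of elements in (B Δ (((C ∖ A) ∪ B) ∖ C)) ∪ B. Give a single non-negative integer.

3

C ∖ A = {4,7,8}
(C ∖ A) ∪ B = {4,7,8,9}
((C ∖ A) ∪ B) ∖ C = {}
B Δ (((C ∖ A) ∪ B) ∖ C) = {4,8,9}
(B Δ (((C ∖ A) ∪ B) ∖ C)) ∪ B = {4,8,9}
|(B Δ (((C ∖ A) ∪ B) ∖ C)) ∪ B| = 3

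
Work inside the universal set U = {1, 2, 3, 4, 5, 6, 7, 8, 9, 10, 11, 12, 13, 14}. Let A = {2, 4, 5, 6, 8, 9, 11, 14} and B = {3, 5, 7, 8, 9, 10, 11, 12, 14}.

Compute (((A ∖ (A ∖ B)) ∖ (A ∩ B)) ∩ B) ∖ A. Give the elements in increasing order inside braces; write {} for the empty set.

{}

A ∖ B = {2, 4, 6}
A ∖ (A ∖ B) = {5, 8, 9, 11, 14}
A ∩ B = {5, 8, 9, 11, 14}
(A ∖ (A ∖ B)) ∖ (A ∩ B) = {}
((A ∖ (A ∖ B)) ∖ (A ∩ B)) ∩ B = {}
(((A ∖ (A ∖ B)) ∖ (A ∩ B)) ∩ B) ∖ A = {}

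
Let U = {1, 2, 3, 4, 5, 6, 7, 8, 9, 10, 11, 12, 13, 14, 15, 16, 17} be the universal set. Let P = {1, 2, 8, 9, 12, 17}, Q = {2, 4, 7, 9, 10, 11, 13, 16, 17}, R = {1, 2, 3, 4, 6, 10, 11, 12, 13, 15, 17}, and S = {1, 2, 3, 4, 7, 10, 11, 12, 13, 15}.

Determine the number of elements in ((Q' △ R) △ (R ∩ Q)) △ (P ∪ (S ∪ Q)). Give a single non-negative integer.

15

Q' = {1, 3, 5, 6, 8, 12, 14, 15}
Q' △ R = {2, 4, 5, 8, 10, 11, 13, 14, 17}
R ∩ Q = {2, 4, 10, 11, 13, 17}
(Q' △ R) △ (R ∩ Q) = {5, 8, 14}
S ∪ Q = {1, 2, 3, 4, 7, 9, 10, 11, 12, 13, 15, 16, 17}
P ∪ (S ∪ Q) = {1, 2, 3, 4, 7, 8, 9, 10, 11, 12, 13, 15, 16, 17}
((Q' △ R) △ (R ∩ Q)) △ (P ∪ (S ∪ Q)) = {1, 2, 3, 4, 5, 7, 9, 10, 11, 12, 13, 14, 15, 16, 17}
|((Q' △ R) △ (R ∩ Q)) △ (P ∪ (S ∪ Q))| = 15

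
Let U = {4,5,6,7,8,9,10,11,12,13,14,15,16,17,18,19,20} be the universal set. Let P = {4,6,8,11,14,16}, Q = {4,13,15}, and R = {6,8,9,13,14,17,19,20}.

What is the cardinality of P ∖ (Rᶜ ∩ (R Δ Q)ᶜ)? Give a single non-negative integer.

Rᶜ = {4,5,7,10,11,12,15,16,18}
R Δ Q = {4,6,8,9,14,15,17,19,20}
(R Δ Q)ᶜ = {5,7,10,11,12,13,16,18}
Rᶜ ∩ (R Δ Q)ᶜ = {5,7,10,11,12,16,18}
P ∖ (Rᶜ ∩ (R Δ Q)ᶜ) = {4,6,8,14}
|P ∖ (Rᶜ ∩ (R Δ Q)ᶜ)| = 4

4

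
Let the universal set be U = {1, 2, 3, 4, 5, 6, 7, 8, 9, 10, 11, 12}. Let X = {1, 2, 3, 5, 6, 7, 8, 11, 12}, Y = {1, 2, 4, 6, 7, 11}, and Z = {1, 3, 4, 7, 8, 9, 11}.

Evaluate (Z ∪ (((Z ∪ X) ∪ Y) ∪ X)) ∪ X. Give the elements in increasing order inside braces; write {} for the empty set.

Z ∪ X = {1, 2, 3, 4, 5, 6, 7, 8, 9, 11, 12}
(Z ∪ X) ∪ Y = {1, 2, 3, 4, 5, 6, 7, 8, 9, 11, 12}
((Z ∪ X) ∪ Y) ∪ X = {1, 2, 3, 4, 5, 6, 7, 8, 9, 11, 12}
Z ∪ (((Z ∪ X) ∪ Y) ∪ X) = {1, 2, 3, 4, 5, 6, 7, 8, 9, 11, 12}
(Z ∪ (((Z ∪ X) ∪ Y) ∪ X)) ∪ X = {1, 2, 3, 4, 5, 6, 7, 8, 9, 11, 12}

{1, 2, 3, 4, 5, 6, 7, 8, 9, 11, 12}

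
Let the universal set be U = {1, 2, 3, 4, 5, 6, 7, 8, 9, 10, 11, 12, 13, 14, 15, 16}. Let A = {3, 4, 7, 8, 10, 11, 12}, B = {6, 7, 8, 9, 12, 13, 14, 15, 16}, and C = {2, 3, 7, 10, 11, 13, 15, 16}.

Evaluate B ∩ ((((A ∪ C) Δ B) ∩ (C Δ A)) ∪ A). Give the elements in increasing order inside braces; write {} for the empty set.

A ∪ C = {2, 3, 4, 7, 8, 10, 11, 12, 13, 15, 16}
(A ∪ C) Δ B = {2, 3, 4, 6, 9, 10, 11, 14}
C Δ A = {2, 4, 8, 12, 13, 15, 16}
((A ∪ C) Δ B) ∩ (C Δ A) = {2, 4}
(((A ∪ C) Δ B) ∩ (C Δ A)) ∪ A = {2, 3, 4, 7, 8, 10, 11, 12}
B ∩ ((((A ∪ C) Δ B) ∩ (C Δ A)) ∪ A) = {7, 8, 12}

{7, 8, 12}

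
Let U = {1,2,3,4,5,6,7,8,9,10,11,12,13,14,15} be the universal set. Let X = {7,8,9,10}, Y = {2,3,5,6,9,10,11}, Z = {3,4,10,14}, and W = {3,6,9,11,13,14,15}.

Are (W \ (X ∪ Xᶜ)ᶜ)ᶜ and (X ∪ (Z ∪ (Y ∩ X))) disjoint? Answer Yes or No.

No

Xᶜ = {1,2,3,4,5,6,11,12,13,14,15}
X ∪ Xᶜ = {1,2,3,4,5,6,7,8,9,10,11,12,13,14,15}
(X ∪ Xᶜ)ᶜ = {}
W \ (X ∪ Xᶜ)ᶜ = {3,6,9,11,13,14,15}
(W \ (X ∪ Xᶜ)ᶜ)ᶜ = {1,2,4,5,7,8,10,12}
Y ∩ X = {9,10}
Z ∪ (Y ∩ X) = {3,4,9,10,14}
X ∪ (Z ∪ (Y ∩ X)) = {3,4,7,8,9,10,14}
4 lies in both, so they are not disjoint.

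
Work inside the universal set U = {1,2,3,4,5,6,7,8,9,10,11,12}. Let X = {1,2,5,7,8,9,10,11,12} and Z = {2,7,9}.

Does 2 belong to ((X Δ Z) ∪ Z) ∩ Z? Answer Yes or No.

Yes

2 ∈ X and 2 ∈ Z, so 2 ∉ X Δ Z
2 ∉ (X Δ Z) and 2 ∈ Z, so 2 ∈ (X Δ Z) ∪ Z
2 ∈ ((X Δ Z) ∪ Z) and 2 ∈ Z, so 2 ∈ ((X Δ Z) ∪ Z) ∩ Z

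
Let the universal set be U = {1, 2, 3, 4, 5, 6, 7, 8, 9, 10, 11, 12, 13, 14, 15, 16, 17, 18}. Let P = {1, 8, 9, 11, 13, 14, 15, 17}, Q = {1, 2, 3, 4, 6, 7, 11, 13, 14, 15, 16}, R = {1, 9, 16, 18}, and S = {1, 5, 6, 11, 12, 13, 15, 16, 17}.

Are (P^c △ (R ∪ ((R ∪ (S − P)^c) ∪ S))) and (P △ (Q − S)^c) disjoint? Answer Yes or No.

No

P^c = {2, 3, 4, 5, 6, 7, 10, 12, 16, 18}
S − P = {5, 6, 12, 16}
(S − P)^c = {1, 2, 3, 4, 7, 8, 9, 10, 11, 13, 14, 15, 17, 18}
R ∪ (S − P)^c = {1, 2, 3, 4, 7, 8, 9, 10, 11, 13, 14, 15, 16, 17, 18}
(R ∪ (S − P)^c) ∪ S = {1, 2, 3, 4, 5, 6, 7, 8, 9, 10, 11, 12, 13, 14, 15, 16, 17, 18}
R ∪ ((R ∪ (S − P)^c) ∪ S) = {1, 2, 3, 4, 5, 6, 7, 8, 9, 10, 11, 12, 13, 14, 15, 16, 17, 18}
P^c △ (R ∪ ((R ∪ (S − P)^c) ∪ S)) = {1, 8, 9, 11, 13, 14, 15, 17}
Q − S = {2, 3, 4, 7, 14}
(Q − S)^c = {1, 5, 6, 8, 9, 10, 11, 12, 13, 15, 16, 17, 18}
P △ (Q − S)^c = {5, 6, 10, 12, 14, 16, 18}
14 lies in both, so they are not disjoint.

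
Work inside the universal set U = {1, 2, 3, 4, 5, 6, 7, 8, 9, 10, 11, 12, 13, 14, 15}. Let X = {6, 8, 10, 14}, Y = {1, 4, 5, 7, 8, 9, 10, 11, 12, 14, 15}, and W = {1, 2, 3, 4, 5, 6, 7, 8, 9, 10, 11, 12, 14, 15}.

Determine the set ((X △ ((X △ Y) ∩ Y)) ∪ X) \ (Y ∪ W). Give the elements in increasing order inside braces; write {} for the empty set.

X △ Y = {1, 4, 5, 6, 7, 9, 11, 12, 15}
(X △ Y) ∩ Y = {1, 4, 5, 7, 9, 11, 12, 15}
X △ ((X △ Y) ∩ Y) = {1, 4, 5, 6, 7, 8, 9, 10, 11, 12, 14, 15}
(X △ ((X △ Y) ∩ Y)) ∪ X = {1, 4, 5, 6, 7, 8, 9, 10, 11, 12, 14, 15}
Y ∪ W = {1, 2, 3, 4, 5, 6, 7, 8, 9, 10, 11, 12, 14, 15}
((X △ ((X △ Y) ∩ Y)) ∪ X) \ (Y ∪ W) = {}

{}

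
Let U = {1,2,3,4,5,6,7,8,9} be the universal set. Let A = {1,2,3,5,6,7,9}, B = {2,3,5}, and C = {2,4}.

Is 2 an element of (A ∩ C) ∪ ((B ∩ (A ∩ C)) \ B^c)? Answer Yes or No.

Yes

2 ∈ A and 2 ∈ C, so 2 ∈ A ∩ C
2 ∈ A and 2 ∈ C, so 2 ∈ A ∩ C
2 ∈ B and 2 ∈ (A ∩ C), so 2 ∈ B ∩ (A ∩ C)
2 ∈ B, so 2 ∉ B^c
2 ∈ (B ∩ (A ∩ C)) and 2 ∉ B^c, so 2 ∈ (B ∩ (A ∩ C)) \ B^c
2 ∈ (A ∩ C) and 2 ∈ ((B ∩ (A ∩ C)) \ B^c), so 2 ∈ (A ∩ C) ∪ ((B ∩ (A ∩ C)) \ B^c)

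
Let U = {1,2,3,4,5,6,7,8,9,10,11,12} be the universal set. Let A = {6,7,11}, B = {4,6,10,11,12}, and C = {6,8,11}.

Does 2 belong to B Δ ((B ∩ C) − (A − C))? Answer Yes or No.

No

2 ∉ B and 2 ∉ C, so 2 ∉ B ∩ C
2 ∉ A and 2 ∉ C, so 2 ∉ A − C
2 ∉ (B ∩ C) and 2 ∉ (A − C), so 2 ∉ (B ∩ C) − (A − C)
2 ∉ B and 2 ∉ ((B ∩ C) − (A − C)), so 2 ∉ B Δ ((B ∩ C) − (A − C))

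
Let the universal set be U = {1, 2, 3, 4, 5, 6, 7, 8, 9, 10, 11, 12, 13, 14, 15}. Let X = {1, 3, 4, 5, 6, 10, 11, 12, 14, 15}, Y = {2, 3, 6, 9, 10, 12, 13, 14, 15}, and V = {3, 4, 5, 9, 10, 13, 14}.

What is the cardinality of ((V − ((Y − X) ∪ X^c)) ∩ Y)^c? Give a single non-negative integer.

Y − X = {2, 9, 13}
X^c = {2, 7, 8, 9, 13}
(Y − X) ∪ X^c = {2, 7, 8, 9, 13}
V − ((Y − X) ∪ X^c) = {3, 4, 5, 10, 14}
(V − ((Y − X) ∪ X^c)) ∩ Y = {3, 10, 14}
((V − ((Y − X) ∪ X^c)) ∩ Y)^c = {1, 2, 4, 5, 6, 7, 8, 9, 11, 12, 13, 15}
|((V − ((Y − X) ∪ X^c)) ∩ Y)^c| = 12

12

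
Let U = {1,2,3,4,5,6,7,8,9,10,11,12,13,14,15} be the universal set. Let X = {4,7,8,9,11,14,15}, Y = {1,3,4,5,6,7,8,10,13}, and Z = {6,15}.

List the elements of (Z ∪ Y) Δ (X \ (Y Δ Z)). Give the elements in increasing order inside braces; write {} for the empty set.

{1,3,4,5,6,7,8,9,10,11,13,14,15}

Z ∪ Y = {1,3,4,5,6,7,8,10,13,15}
Y Δ Z = {1,3,4,5,7,8,10,13,15}
X \ (Y Δ Z) = {9,11,14}
(Z ∪ Y) Δ (X \ (Y Δ Z)) = {1,3,4,5,6,7,8,9,10,11,13,14,15}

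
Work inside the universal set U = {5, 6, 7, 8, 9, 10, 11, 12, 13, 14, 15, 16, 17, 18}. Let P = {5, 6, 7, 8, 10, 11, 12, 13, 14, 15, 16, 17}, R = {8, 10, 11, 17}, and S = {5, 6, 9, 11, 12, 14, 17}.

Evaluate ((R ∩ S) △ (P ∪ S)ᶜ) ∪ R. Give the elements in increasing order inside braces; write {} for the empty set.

{8, 10, 11, 17, 18}

R ∩ S = {11, 17}
P ∪ S = {5, 6, 7, 8, 9, 10, 11, 12, 13, 14, 15, 16, 17}
(P ∪ S)ᶜ = {18}
(R ∩ S) △ (P ∪ S)ᶜ = {11, 17, 18}
((R ∩ S) △ (P ∪ S)ᶜ) ∪ R = {8, 10, 11, 17, 18}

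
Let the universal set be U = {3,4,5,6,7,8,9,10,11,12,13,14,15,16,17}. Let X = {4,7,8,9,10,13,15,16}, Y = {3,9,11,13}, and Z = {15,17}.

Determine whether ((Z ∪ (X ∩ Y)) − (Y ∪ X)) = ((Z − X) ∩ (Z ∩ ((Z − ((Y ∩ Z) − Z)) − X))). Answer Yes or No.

Yes

X ∩ Y = {9,13}
Z ∪ (X ∩ Y) = {9,13,15,17}
Y ∪ X = {3,4,7,8,9,10,11,13,15,16}
(Z ∪ (X ∩ Y)) − (Y ∪ X) = {17}
Z − X = {17}
Y ∩ Z = {}
(Y ∩ Z) − Z = {}
Z − ((Y ∩ Z) − Z) = {15,17}
(Z − ((Y ∩ Z) − Z)) − X = {17}
Z ∩ ((Z − ((Y ∩ Z) − Z)) − X) = {17}
(Z − X) ∩ (Z ∩ ((Z − ((Y ∩ Z) − Z)) − X)) = {17}
Both equal {17}, so (Z ∪ (X ∩ Y)) − (Y ∪ X) = (Z − X) ∩ (Z ∩ ((Z − ((Y ∩ Z) − Z)) − X)).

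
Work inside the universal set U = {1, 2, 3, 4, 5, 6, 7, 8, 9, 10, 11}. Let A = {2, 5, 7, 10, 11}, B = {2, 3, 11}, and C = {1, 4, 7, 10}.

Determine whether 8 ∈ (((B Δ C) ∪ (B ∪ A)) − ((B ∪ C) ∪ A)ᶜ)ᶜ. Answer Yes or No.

Yes

8 ∉ B and 8 ∉ C, so 8 ∉ B Δ C
8 ∉ B and 8 ∉ A, so 8 ∉ B ∪ A
8 ∉ (B Δ C) and 8 ∉ (B ∪ A), so 8 ∉ (B Δ C) ∪ (B ∪ A)
8 ∉ B and 8 ∉ C, so 8 ∉ B ∪ C
8 ∉ (B ∪ C) and 8 ∉ A, so 8 ∉ (B ∪ C) ∪ A
8 ∈ ((B ∪ C) ∪ A)ᶜ since 8 ∉ ((B ∪ C) ∪ A)
8 ∉ ((B Δ C) ∪ (B ∪ A)) and 8 ∈ ((B ∪ C) ∪ A)ᶜ, so 8 ∉ ((B Δ C) ∪ (B ∪ A)) − ((B ∪ C) ∪ A)ᶜ
8 ∈ (((B Δ C) ∪ (B ∪ A)) − ((B ∪ C) ∪ A)ᶜ)ᶜ since 8 ∉ (((B Δ C) ∪ (B ∪ A)) − ((B ∪ C) ∪ A)ᶜ)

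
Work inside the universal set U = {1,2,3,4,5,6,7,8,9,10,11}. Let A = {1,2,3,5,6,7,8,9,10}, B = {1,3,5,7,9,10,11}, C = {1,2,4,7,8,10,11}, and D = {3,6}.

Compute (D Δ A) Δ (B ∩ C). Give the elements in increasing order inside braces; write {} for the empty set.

D Δ A = {1,2,5,7,8,9,10}
B ∩ C = {1,7,10,11}
(D Δ A) Δ (B ∩ C) = {2,5,8,9,11}

{2,5,8,9,11}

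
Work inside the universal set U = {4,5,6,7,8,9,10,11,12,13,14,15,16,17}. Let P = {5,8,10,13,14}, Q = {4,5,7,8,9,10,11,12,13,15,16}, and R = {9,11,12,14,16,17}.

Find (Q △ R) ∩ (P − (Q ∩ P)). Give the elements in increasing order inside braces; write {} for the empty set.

{14}

Q △ R = {4,5,7,8,10,13,14,15,17}
Q ∩ P = {5,8,10,13}
P − (Q ∩ P) = {14}
(Q △ R) ∩ (P − (Q ∩ P)) = {14}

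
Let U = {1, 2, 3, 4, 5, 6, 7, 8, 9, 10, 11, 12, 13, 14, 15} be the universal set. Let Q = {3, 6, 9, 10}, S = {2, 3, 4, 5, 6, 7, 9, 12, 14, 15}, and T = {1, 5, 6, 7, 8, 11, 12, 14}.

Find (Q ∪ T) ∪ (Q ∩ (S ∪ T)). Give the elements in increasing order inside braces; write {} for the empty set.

{1, 3, 5, 6, 7, 8, 9, 10, 11, 12, 14}

Q ∪ T = {1, 3, 5, 6, 7, 8, 9, 10, 11, 12, 14}
S ∪ T = {1, 2, 3, 4, 5, 6, 7, 8, 9, 11, 12, 14, 15}
Q ∩ (S ∪ T) = {3, 6, 9}
(Q ∪ T) ∪ (Q ∩ (S ∪ T)) = {1, 3, 5, 6, 7, 8, 9, 10, 11, 12, 14}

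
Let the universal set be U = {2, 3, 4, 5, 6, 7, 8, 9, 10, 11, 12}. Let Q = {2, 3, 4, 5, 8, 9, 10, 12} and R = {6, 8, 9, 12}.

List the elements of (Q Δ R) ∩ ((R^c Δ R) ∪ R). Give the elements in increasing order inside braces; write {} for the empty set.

{2, 3, 4, 5, 6, 10}

Q Δ R = {2, 3, 4, 5, 6, 10}
R^c = {2, 3, 4, 5, 7, 10, 11}
R^c Δ R = {2, 3, 4, 5, 6, 7, 8, 9, 10, 11, 12}
(R^c Δ R) ∪ R = {2, 3, 4, 5, 6, 7, 8, 9, 10, 11, 12}
(Q Δ R) ∩ ((R^c Δ R) ∪ R) = {2, 3, 4, 5, 6, 10}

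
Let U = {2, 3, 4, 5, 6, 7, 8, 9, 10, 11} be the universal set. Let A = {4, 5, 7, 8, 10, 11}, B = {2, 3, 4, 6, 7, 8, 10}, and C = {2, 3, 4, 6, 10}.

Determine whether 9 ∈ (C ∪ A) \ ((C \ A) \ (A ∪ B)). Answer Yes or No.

No

9 ∉ C and 9 ∉ A, so 9 ∉ C ∪ A
9 ∉ C and 9 ∉ A, so 9 ∉ C \ A
9 ∉ A and 9 ∉ B, so 9 ∉ A ∪ B
9 ∉ (C \ A) and 9 ∉ (A ∪ B), so 9 ∉ (C \ A) \ (A ∪ B)
9 ∉ (C ∪ A) and 9 ∉ ((C \ A) \ (A ∪ B)), so 9 ∉ (C ∪ A) \ ((C \ A) \ (A ∪ B))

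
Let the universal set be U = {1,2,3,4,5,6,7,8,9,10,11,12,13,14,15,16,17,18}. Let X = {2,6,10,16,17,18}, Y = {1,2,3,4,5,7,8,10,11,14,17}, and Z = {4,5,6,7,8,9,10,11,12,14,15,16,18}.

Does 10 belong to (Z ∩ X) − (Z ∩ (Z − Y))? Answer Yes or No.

10 ∈ Z and 10 ∈ X, so 10 ∈ Z ∩ X
10 ∈ Z and 10 ∈ Y, so 10 ∉ Z − Y
10 ∈ Z and 10 ∉ (Z − Y), so 10 ∉ Z ∩ (Z − Y)
10 ∈ (Z ∩ X) and 10 ∉ (Z ∩ (Z − Y)), so 10 ∈ (Z ∩ X) − (Z ∩ (Z − Y))

Yes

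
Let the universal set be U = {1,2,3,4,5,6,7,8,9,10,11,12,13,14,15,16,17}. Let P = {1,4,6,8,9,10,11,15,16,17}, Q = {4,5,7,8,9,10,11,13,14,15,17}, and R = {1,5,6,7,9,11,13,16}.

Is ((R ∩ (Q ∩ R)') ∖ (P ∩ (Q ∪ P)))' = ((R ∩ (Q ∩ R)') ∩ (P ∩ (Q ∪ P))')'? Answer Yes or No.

Yes

Q ∩ R = {5,7,9,11,13}
(Q ∩ R)' = {1,2,3,4,6,8,10,12,14,15,16,17}
R ∩ (Q ∩ R)' = {1,6,16}
Q ∪ P = {1,4,5,6,7,8,9,10,11,13,14,15,16,17}
P ∩ (Q ∪ P) = {1,4,6,8,9,10,11,15,16,17}
(R ∩ (Q ∩ R)') ∖ (P ∩ (Q ∪ P)) = {}
((R ∩ (Q ∩ R)') ∖ (P ∩ (Q ∪ P)))' = {1,2,3,4,5,6,7,8,9,10,11,12,13,14,15,16,17}
(P ∩ (Q ∪ P))' = {2,3,5,7,12,13,14}
(R ∩ (Q ∩ R)') ∩ (P ∩ (Q ∪ P))' = {}
((R ∩ (Q ∩ R)') ∩ (P ∩ (Q ∪ P))')' = {1,2,3,4,5,6,7,8,9,10,11,12,13,14,15,16,17}
Both equal {1,2,3,4,5,6,7,8,9,10,11,12,13,14,15,16,17}, so ((R ∩ (Q ∩ R)') ∖ (P ∩ (Q ∪ P)))' = ((R ∩ (Q ∩ R)') ∩ (P ∩ (Q ∪ P))')'.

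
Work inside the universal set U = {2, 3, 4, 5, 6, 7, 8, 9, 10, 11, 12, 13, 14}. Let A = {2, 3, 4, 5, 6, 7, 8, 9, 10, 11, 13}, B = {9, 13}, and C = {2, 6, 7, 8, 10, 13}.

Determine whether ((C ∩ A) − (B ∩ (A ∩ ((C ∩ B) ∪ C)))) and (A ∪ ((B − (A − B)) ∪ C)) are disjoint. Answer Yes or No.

C ∩ A = {2, 6, 7, 8, 10, 13}
C ∩ B = {13}
(C ∩ B) ∪ C = {2, 6, 7, 8, 10, 13}
A ∩ ((C ∩ B) ∪ C) = {2, 6, 7, 8, 10, 13}
B ∩ (A ∩ ((C ∩ B) ∪ C)) = {13}
(C ∩ A) − (B ∩ (A ∩ ((C ∩ B) ∪ C))) = {2, 6, 7, 8, 10}
A − B = {2, 3, 4, 5, 6, 7, 8, 10, 11}
B − (A − B) = {9, 13}
(B − (A − B)) ∪ C = {2, 6, 7, 8, 9, 10, 13}
A ∪ ((B − (A − B)) ∪ C) = {2, 3, 4, 5, 6, 7, 8, 9, 10, 11, 13}
2 lies in both, so they are not disjoint.

No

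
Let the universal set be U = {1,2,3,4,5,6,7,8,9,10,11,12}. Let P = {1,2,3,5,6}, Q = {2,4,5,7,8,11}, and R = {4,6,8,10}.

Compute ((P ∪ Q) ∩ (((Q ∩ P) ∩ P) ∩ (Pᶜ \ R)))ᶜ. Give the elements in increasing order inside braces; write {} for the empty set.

{1,2,3,4,5,6,7,8,9,10,11,12}

P ∪ Q = {1,2,3,4,5,6,7,8,11}
Q ∩ P = {2,5}
(Q ∩ P) ∩ P = {2,5}
Pᶜ = {4,7,8,9,10,11,12}
Pᶜ \ R = {7,9,11,12}
((Q ∩ P) ∩ P) ∩ (Pᶜ \ R) = {}
(P ∪ Q) ∩ (((Q ∩ P) ∩ P) ∩ (Pᶜ \ R)) = {}
((P ∪ Q) ∩ (((Q ∩ P) ∩ P) ∩ (Pᶜ \ R)))ᶜ = {1,2,3,4,5,6,7,8,9,10,11,12}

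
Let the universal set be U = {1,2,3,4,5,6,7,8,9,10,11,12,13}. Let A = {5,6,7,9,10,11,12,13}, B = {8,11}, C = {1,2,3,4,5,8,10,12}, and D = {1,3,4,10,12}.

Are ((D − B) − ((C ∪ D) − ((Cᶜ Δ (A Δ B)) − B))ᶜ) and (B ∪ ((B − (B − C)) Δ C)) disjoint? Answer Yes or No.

No

D − B = {1,3,4,10,12}
C ∪ D = {1,2,3,4,5,8,10,12}
Cᶜ = {6,7,9,11,13}
A Δ B = {5,6,7,8,9,10,12,13}
Cᶜ Δ (A Δ B) = {5,8,10,11,12}
(Cᶜ Δ (A Δ B)) − B = {5,10,12}
(C ∪ D) − ((Cᶜ Δ (A Δ B)) − B) = {1,2,3,4,8}
((C ∪ D) − ((Cᶜ Δ (A Δ B)) − B))ᶜ = {5,6,7,9,10,11,12,13}
(D − B) − ((C ∪ D) − ((Cᶜ Δ (A Δ B)) − B))ᶜ = {1,3,4}
B − C = {11}
B − (B − C) = {8}
(B − (B − C)) Δ C = {1,2,3,4,5,10,12}
B ∪ ((B − (B − C)) Δ C) = {1,2,3,4,5,8,10,11,12}
1 lies in both, so they are not disjoint.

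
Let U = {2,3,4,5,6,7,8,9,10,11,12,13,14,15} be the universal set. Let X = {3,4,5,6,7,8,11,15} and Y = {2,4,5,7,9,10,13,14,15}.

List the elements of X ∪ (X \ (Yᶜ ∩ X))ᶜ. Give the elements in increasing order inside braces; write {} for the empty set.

Yᶜ = {3,6,8,11,12}
Yᶜ ∩ X = {3,6,8,11}
X \ (Yᶜ ∩ X) = {4,5,7,15}
(X \ (Yᶜ ∩ X))ᶜ = {2,3,6,8,9,10,11,12,13,14}
X ∪ (X \ (Yᶜ ∩ X))ᶜ = {2,3,4,5,6,7,8,9,10,11,12,13,14,15}

{2,3,4,5,6,7,8,9,10,11,12,13,14,15}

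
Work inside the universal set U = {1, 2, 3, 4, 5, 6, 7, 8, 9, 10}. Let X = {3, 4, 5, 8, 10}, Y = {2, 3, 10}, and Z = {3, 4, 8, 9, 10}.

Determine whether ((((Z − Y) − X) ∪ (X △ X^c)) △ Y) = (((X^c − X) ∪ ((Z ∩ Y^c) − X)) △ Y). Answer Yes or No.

No

Z − Y = {4, 8, 9}
(Z − Y) − X = {9}
X^c = {1, 2, 6, 7, 9}
X △ X^c = {1, 2, 3, 4, 5, 6, 7, 8, 9, 10}
((Z − Y) − X) ∪ (X △ X^c) = {1, 2, 3, 4, 5, 6, 7, 8, 9, 10}
(((Z − Y) − X) ∪ (X △ X^c)) △ Y = {1, 4, 5, 6, 7, 8, 9}
X^c − X = {1, 2, 6, 7, 9}
Y^c = {1, 4, 5, 6, 7, 8, 9}
Z ∩ Y^c = {4, 8, 9}
(Z ∩ Y^c) − X = {9}
(X^c − X) ∪ ((Z ∩ Y^c) − X) = {1, 2, 6, 7, 9}
((X^c − X) ∪ ((Z ∩ Y^c) − X)) △ Y = {1, 3, 6, 7, 9, 10}
3 ∈ ((X^c − X) ∪ ((Z ∩ Y^c) − X)) △ Y but 3 ∉ (((Z − Y) − X) ∪ (X △ X^c)) △ Y, so they differ.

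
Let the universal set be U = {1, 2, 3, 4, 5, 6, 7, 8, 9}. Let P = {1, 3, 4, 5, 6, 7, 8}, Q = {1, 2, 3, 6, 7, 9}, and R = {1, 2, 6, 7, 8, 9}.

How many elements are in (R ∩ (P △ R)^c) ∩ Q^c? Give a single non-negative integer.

1

P △ R = {2, 3, 4, 5, 9}
(P △ R)^c = {1, 6, 7, 8}
R ∩ (P △ R)^c = {1, 6, 7, 8}
Q^c = {4, 5, 8}
(R ∩ (P △ R)^c) ∩ Q^c = {8}
|(R ∩ (P △ R)^c) ∩ Q^c| = 1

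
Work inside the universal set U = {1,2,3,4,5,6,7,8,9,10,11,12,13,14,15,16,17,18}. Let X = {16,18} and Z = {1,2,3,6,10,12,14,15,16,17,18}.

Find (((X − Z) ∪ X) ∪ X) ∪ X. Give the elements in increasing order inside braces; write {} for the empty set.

X − Z = {}
(X − Z) ∪ X = {16,18}
((X − Z) ∪ X) ∪ X = {16,18}
(((X − Z) ∪ X) ∪ X) ∪ X = {16,18}

{16,18}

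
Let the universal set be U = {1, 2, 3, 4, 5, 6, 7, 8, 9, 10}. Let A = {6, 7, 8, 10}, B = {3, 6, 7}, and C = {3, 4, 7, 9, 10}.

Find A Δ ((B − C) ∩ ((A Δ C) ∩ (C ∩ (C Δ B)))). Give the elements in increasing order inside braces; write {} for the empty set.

B − C = {6}
A Δ C = {3, 4, 6, 8, 9}
C Δ B = {4, 6, 9, 10}
C ∩ (C Δ B) = {4, 9, 10}
(A Δ C) ∩ (C ∩ (C Δ B)) = {4, 9}
(B − C) ∩ ((A Δ C) ∩ (C ∩ (C Δ B))) = {}
A Δ ((B − C) ∩ ((A Δ C) ∩ (C ∩ (C Δ B)))) = {6, 7, 8, 10}

{6, 7, 8, 10}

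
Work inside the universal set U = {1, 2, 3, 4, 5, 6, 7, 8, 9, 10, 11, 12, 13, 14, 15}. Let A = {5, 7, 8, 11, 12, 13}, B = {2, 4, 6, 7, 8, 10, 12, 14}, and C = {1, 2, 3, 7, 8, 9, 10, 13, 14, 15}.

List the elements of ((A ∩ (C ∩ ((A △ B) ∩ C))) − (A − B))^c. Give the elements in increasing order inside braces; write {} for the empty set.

{1, 2, 3, 4, 5, 6, 7, 8, 9, 10, 11, 12, 13, 14, 15}

A △ B = {2, 4, 5, 6, 10, 11, 13, 14}
(A △ B) ∩ C = {2, 10, 13, 14}
C ∩ ((A △ B) ∩ C) = {2, 10, 13, 14}
A ∩ (C ∩ ((A △ B) ∩ C)) = {13}
A − B = {5, 11, 13}
(A ∩ (C ∩ ((A △ B) ∩ C))) − (A − B) = {}
((A ∩ (C ∩ ((A △ B) ∩ C))) − (A − B))^c = {1, 2, 3, 4, 5, 6, 7, 8, 9, 10, 11, 12, 13, 14, 15}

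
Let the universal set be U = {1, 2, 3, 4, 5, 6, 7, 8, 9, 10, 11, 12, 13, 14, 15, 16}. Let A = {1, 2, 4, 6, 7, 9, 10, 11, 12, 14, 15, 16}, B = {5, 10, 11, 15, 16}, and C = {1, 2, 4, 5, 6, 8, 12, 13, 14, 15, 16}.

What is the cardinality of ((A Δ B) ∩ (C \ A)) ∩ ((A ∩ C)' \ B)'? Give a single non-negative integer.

A Δ B = {1, 2, 4, 5, 6, 7, 9, 12, 14}
C \ A = {5, 8, 13}
(A Δ B) ∩ (C \ A) = {5}
A ∩ C = {1, 2, 4, 6, 12, 14, 15, 16}
(A ∩ C)' = {3, 5, 7, 8, 9, 10, 11, 13}
(A ∩ C)' \ B = {3, 7, 8, 9, 13}
((A ∩ C)' \ B)' = {1, 2, 4, 5, 6, 10, 11, 12, 14, 15, 16}
((A Δ B) ∩ (C \ A)) ∩ ((A ∩ C)' \ B)' = {5}
|((A Δ B) ∩ (C \ A)) ∩ ((A ∩ C)' \ B)'| = 1

1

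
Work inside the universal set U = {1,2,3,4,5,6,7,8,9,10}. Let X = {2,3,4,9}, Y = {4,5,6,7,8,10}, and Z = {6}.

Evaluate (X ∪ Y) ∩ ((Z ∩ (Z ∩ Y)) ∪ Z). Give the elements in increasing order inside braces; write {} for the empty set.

X ∪ Y = {2,3,4,5,6,7,8,9,10}
Z ∩ Y = {6}
Z ∩ (Z ∩ Y) = {6}
(Z ∩ (Z ∩ Y)) ∪ Z = {6}
(X ∪ Y) ∩ ((Z ∩ (Z ∩ Y)) ∪ Z) = {6}

{6}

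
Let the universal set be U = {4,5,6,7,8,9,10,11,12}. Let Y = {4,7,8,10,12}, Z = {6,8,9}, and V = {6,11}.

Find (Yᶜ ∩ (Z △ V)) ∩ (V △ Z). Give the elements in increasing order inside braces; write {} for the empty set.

{9,11}

Yᶜ = {5,6,9,11}
Z △ V = {8,9,11}
Yᶜ ∩ (Z △ V) = {9,11}
V △ Z = {8,9,11}
(Yᶜ ∩ (Z △ V)) ∩ (V △ Z) = {9,11}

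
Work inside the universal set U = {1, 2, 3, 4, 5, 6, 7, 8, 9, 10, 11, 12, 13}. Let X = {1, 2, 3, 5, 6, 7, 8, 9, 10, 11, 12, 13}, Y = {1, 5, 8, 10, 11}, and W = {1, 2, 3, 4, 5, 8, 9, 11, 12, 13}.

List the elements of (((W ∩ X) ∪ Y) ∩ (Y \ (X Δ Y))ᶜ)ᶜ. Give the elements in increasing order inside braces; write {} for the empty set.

{1, 4, 5, 6, 7, 8, 10, 11}

W ∩ X = {1, 2, 3, 5, 8, 9, 11, 12, 13}
(W ∩ X) ∪ Y = {1, 2, 3, 5, 8, 9, 10, 11, 12, 13}
X Δ Y = {2, 3, 6, 7, 9, 12, 13}
Y \ (X Δ Y) = {1, 5, 8, 10, 11}
(Y \ (X Δ Y))ᶜ = {2, 3, 4, 6, 7, 9, 12, 13}
((W ∩ X) ∪ Y) ∩ (Y \ (X Δ Y))ᶜ = {2, 3, 9, 12, 13}
(((W ∩ X) ∪ Y) ∩ (Y \ (X Δ Y))ᶜ)ᶜ = {1, 4, 5, 6, 7, 8, 10, 11}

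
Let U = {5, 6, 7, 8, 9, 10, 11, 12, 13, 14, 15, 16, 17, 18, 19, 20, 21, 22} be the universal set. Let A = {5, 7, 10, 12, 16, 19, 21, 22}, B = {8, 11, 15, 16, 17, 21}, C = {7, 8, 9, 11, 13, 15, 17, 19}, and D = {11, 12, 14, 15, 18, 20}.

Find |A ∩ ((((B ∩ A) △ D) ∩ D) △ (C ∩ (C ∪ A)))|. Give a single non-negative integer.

B ∩ A = {16, 21}
(B ∩ A) △ D = {11, 12, 14, 15, 16, 18, 20, 21}
((B ∩ A) △ D) ∩ D = {11, 12, 14, 15, 18, 20}
C ∪ A = {5, 7, 8, 9, 10, 11, 12, 13, 15, 16, 17, 19, 21, 22}
C ∩ (C ∪ A) = {7, 8, 9, 11, 13, 15, 17, 19}
(((B ∩ A) △ D) ∩ D) △ (C ∩ (C ∪ A)) = {7, 8, 9, 12, 13, 14, 17, 18, 19, 20}
A ∩ ((((B ∩ A) △ D) ∩ D) △ (C ∩ (C ∪ A))) = {7, 12, 19}
|A ∩ ((((B ∩ A) △ D) ∩ D) △ (C ∩ (C ∪ A)))| = 3

3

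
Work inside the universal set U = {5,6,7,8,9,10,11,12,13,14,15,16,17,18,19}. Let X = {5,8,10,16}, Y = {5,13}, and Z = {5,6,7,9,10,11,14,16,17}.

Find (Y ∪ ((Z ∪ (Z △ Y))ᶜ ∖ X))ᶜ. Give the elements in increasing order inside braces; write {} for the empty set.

Z △ Y = {6,7,9,10,11,13,14,16,17}
Z ∪ (Z △ Y) = {5,6,7,9,10,11,13,14,16,17}
(Z ∪ (Z △ Y))ᶜ = {8,12,15,18,19}
(Z ∪ (Z △ Y))ᶜ ∖ X = {12,15,18,19}
Y ∪ ((Z ∪ (Z △ Y))ᶜ ∖ X) = {5,12,13,15,18,19}
(Y ∪ ((Z ∪ (Z △ Y))ᶜ ∖ X))ᶜ = {6,7,8,9,10,11,14,16,17}

{6,7,8,9,10,11,14,16,17}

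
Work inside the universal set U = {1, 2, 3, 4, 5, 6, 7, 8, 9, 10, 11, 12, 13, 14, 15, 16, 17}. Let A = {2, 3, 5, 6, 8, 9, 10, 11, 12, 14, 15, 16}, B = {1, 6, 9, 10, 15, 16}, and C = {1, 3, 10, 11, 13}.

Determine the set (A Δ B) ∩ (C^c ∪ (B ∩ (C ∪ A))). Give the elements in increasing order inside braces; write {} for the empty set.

{1, 2, 5, 8, 12, 14}

A Δ B = {1, 2, 3, 5, 8, 11, 12, 14}
C^c = {2, 4, 5, 6, 7, 8, 9, 12, 14, 15, 16, 17}
C ∪ A = {1, 2, 3, 5, 6, 8, 9, 10, 11, 12, 13, 14, 15, 16}
B ∩ (C ∪ A) = {1, 6, 9, 10, 15, 16}
C^c ∪ (B ∩ (C ∪ A)) = {1, 2, 4, 5, 6, 7, 8, 9, 10, 12, 14, 15, 16, 17}
(A Δ B) ∩ (C^c ∪ (B ∩ (C ∪ A))) = {1, 2, 5, 8, 12, 14}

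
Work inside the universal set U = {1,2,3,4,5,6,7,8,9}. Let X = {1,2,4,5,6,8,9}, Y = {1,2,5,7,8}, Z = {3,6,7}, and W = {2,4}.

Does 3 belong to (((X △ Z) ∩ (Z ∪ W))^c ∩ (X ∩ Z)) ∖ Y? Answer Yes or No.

No

3 ∉ X and 3 ∈ Z, so 3 ∈ X △ Z
3 ∈ Z and 3 ∉ W, so 3 ∈ Z ∪ W
3 ∈ (X △ Z) and 3 ∈ (Z ∪ W), so 3 ∈ (X △ Z) ∩ (Z ∪ W)
3 ∉ ((X △ Z) ∩ (Z ∪ W))^c since 3 ∈ ((X △ Z) ∩ (Z ∪ W))
3 ∉ X and 3 ∈ Z, so 3 ∉ X ∩ Z
3 ∉ ((X △ Z) ∩ (Z ∪ W))^c and 3 ∉ (X ∩ Z), so 3 ∉ ((X △ Z) ∩ (Z ∪ W))^c ∩ (X ∩ Z)
3 ∉ (((X △ Z) ∩ (Z ∪ W))^c ∩ (X ∩ Z)) and 3 ∉ Y, so 3 ∉ (((X △ Z) ∩ (Z ∪ W))^c ∩ (X ∩ Z)) ∖ Y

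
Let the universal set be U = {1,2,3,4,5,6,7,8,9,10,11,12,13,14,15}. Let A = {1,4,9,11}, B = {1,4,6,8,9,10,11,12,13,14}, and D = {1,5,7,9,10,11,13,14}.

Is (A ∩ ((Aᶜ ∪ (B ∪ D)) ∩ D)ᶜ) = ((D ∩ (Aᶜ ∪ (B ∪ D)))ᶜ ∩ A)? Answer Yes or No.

Aᶜ = {2,3,5,6,7,8,10,12,13,14,15}
B ∪ D = {1,4,5,6,7,8,9,10,11,12,13,14}
Aᶜ ∪ (B ∪ D) = {1,2,3,4,5,6,7,8,9,10,11,12,13,14,15}
(Aᶜ ∪ (B ∪ D)) ∩ D = {1,5,7,9,10,11,13,14}
((Aᶜ ∪ (B ∪ D)) ∩ D)ᶜ = {2,3,4,6,8,12,15}
A ∩ ((Aᶜ ∪ (B ∪ D)) ∩ D)ᶜ = {4}
D ∩ (Aᶜ ∪ (B ∪ D)) = {1,5,7,9,10,11,13,14}
(D ∩ (Aᶜ ∪ (B ∪ D)))ᶜ = {2,3,4,6,8,12,15}
(D ∩ (Aᶜ ∪ (B ∪ D)))ᶜ ∩ A = {4}
Both equal {4}, so A ∩ ((Aᶜ ∪ (B ∪ D)) ∩ D)ᶜ = (D ∩ (Aᶜ ∪ (B ∪ D)))ᶜ ∩ A.

Yes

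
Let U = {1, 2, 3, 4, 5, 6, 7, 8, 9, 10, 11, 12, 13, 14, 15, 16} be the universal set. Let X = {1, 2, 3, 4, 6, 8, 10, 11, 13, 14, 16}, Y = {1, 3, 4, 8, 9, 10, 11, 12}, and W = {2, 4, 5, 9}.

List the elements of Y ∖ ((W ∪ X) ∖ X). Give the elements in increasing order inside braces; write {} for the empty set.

W ∪ X = {1, 2, 3, 4, 5, 6, 8, 9, 10, 11, 13, 14, 16}
(W ∪ X) ∖ X = {5, 9}
Y ∖ ((W ∪ X) ∖ X) = {1, 3, 4, 8, 10, 11, 12}

{1, 3, 4, 8, 10, 11, 12}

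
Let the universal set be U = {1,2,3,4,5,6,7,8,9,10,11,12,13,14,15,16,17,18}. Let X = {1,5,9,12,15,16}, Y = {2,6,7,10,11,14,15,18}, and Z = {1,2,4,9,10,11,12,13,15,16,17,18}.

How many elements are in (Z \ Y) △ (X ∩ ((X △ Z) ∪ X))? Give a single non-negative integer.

Z \ Y = {1,4,9,12,13,16,17}
X △ Z = {2,4,5,10,11,13,17,18}
(X △ Z) ∪ X = {1,2,4,5,9,10,11,12,13,15,16,17,18}
X ∩ ((X △ Z) ∪ X) = {1,5,9,12,15,16}
(Z \ Y) △ (X ∩ ((X △ Z) ∪ X)) = {4,5,13,15,17}
|(Z \ Y) △ (X ∩ ((X △ Z) ∪ X))| = 5

5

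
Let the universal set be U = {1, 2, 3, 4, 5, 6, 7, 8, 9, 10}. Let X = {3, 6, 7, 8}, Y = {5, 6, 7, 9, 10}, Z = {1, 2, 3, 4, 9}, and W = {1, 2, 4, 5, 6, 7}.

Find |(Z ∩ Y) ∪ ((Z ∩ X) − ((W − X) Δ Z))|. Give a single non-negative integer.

1

Z ∩ Y = {9}
Z ∩ X = {3}
W − X = {1, 2, 4, 5}
(W − X) Δ Z = {3, 5, 9}
(Z ∩ X) − ((W − X) Δ Z) = {}
(Z ∩ Y) ∪ ((Z ∩ X) − ((W − X) Δ Z)) = {9}
|(Z ∩ Y) ∪ ((Z ∩ X) − ((W − X) Δ Z))| = 1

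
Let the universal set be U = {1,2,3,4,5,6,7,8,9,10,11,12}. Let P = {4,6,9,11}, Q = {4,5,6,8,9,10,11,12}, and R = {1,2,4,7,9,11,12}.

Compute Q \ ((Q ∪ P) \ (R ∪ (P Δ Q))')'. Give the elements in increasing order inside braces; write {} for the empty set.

Q ∪ P = {4,5,6,8,9,10,11,12}
P Δ Q = {5,8,10,12}
R ∪ (P Δ Q) = {1,2,4,5,7,8,9,10,11,12}
(R ∪ (P Δ Q))' = {3,6}
(Q ∪ P) \ (R ∪ (P Δ Q))' = {4,5,8,9,10,11,12}
((Q ∪ P) \ (R ∪ (P Δ Q))')' = {1,2,3,6,7}
Q \ ((Q ∪ P) \ (R ∪ (P Δ Q))')' = {4,5,8,9,10,11,12}

{4,5,8,9,10,11,12}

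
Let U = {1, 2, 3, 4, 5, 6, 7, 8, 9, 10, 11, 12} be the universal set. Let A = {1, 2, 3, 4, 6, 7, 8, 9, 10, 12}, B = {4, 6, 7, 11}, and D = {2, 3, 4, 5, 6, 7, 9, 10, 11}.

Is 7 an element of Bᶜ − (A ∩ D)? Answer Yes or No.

7 ∈ B, so 7 ∉ Bᶜ
7 ∈ A and 7 ∈ D, so 7 ∈ A ∩ D
7 ∉ Bᶜ and 7 ∈ (A ∩ D), so 7 ∉ Bᶜ − (A ∩ D)

No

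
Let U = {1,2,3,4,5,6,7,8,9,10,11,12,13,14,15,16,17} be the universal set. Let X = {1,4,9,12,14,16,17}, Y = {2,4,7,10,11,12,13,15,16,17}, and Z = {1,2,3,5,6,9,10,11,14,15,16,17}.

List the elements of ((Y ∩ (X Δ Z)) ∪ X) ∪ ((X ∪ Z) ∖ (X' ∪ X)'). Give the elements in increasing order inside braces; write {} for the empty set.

X Δ Z = {2,3,4,5,6,10,11,12,15}
Y ∩ (X Δ Z) = {2,4,10,11,12,15}
(Y ∩ (X Δ Z)) ∪ X = {1,2,4,9,10,11,12,14,15,16,17}
X ∪ Z = {1,2,3,4,5,6,9,10,11,12,14,15,16,17}
X' = {2,3,5,6,7,8,10,11,13,15}
X' ∪ X = {1,2,3,4,5,6,7,8,9,10,11,12,13,14,15,16,17}
(X' ∪ X)' = {}
(X ∪ Z) ∖ (X' ∪ X)' = {1,2,3,4,5,6,9,10,11,12,14,15,16,17}
((Y ∩ (X Δ Z)) ∪ X) ∪ ((X ∪ Z) ∖ (X' ∪ X)') = {1,2,3,4,5,6,9,10,11,12,14,15,16,17}

{1,2,3,4,5,6,9,10,11,12,14,15,16,17}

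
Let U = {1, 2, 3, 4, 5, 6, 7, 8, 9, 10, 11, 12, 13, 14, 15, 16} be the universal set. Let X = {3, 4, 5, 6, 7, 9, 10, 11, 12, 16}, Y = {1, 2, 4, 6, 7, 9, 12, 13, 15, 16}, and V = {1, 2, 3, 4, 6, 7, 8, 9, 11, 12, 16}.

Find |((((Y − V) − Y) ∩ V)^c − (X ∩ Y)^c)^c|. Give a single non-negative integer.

Y − V = {13, 15}
(Y − V) − Y = {}
((Y − V) − Y) ∩ V = {}
(((Y − V) − Y) ∩ V)^c = {1, 2, 3, 4, 5, 6, 7, 8, 9, 10, 11, 12, 13, 14, 15, 16}
X ∩ Y = {4, 6, 7, 9, 12, 16}
(X ∩ Y)^c = {1, 2, 3, 5, 8, 10, 11, 13, 14, 15}
(((Y − V) − Y) ∩ V)^c − (X ∩ Y)^c = {4, 6, 7, 9, 12, 16}
((((Y − V) − Y) ∩ V)^c − (X ∩ Y)^c)^c = {1, 2, 3, 5, 8, 10, 11, 13, 14, 15}
|((((Y − V) − Y) ∩ V)^c − (X ∩ Y)^c)^c| = 10

10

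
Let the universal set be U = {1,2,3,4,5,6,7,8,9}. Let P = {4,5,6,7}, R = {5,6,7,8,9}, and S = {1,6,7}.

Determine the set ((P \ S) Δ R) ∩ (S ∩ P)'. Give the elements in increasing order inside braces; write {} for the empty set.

P \ S = {4,5}
(P \ S) Δ R = {4,6,7,8,9}
S ∩ P = {6,7}
(S ∩ P)' = {1,2,3,4,5,8,9}
((P \ S) Δ R) ∩ (S ∩ P)' = {4,8,9}

{4,8,9}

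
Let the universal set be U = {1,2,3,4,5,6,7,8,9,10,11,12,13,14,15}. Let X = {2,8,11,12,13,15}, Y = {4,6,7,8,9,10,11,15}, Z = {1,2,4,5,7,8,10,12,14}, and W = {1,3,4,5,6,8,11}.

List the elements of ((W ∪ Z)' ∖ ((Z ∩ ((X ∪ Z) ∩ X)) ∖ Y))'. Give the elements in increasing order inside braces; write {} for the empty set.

{1,2,3,4,5,6,7,8,10,11,12,14}

W ∪ Z = {1,2,3,4,5,6,7,8,10,11,12,14}
(W ∪ Z)' = {9,13,15}
X ∪ Z = {1,2,4,5,7,8,10,11,12,13,14,15}
(X ∪ Z) ∩ X = {2,8,11,12,13,15}
Z ∩ ((X ∪ Z) ∩ X) = {2,8,12}
(Z ∩ ((X ∪ Z) ∩ X)) ∖ Y = {2,12}
(W ∪ Z)' ∖ ((Z ∩ ((X ∪ Z) ∩ X)) ∖ Y) = {9,13,15}
((W ∪ Z)' ∖ ((Z ∩ ((X ∪ Z) ∩ X)) ∖ Y))' = {1,2,3,4,5,6,7,8,10,11,12,14}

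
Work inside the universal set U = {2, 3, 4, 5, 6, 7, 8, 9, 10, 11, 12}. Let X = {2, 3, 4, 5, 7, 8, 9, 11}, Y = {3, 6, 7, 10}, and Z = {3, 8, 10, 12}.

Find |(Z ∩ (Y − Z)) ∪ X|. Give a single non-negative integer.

Y − Z = {6, 7}
Z ∩ (Y − Z) = {}
(Z ∩ (Y − Z)) ∪ X = {2, 3, 4, 5, 7, 8, 9, 11}
|(Z ∩ (Y − Z)) ∪ X| = 8

8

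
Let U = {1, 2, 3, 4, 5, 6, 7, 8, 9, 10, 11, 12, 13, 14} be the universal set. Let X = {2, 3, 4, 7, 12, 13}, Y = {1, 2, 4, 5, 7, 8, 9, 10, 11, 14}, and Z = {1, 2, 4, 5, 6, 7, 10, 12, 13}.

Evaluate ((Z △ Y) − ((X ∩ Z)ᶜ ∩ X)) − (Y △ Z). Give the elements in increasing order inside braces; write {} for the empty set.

{}

Z △ Y = {6, 8, 9, 11, 12, 13, 14}
X ∩ Z = {2, 4, 7, 12, 13}
(X ∩ Z)ᶜ = {1, 3, 5, 6, 8, 9, 10, 11, 14}
(X ∩ Z)ᶜ ∩ X = {3}
(Z △ Y) − ((X ∩ Z)ᶜ ∩ X) = {6, 8, 9, 11, 12, 13, 14}
Y △ Z = {6, 8, 9, 11, 12, 13, 14}
((Z △ Y) − ((X ∩ Z)ᶜ ∩ X)) − (Y △ Z) = {}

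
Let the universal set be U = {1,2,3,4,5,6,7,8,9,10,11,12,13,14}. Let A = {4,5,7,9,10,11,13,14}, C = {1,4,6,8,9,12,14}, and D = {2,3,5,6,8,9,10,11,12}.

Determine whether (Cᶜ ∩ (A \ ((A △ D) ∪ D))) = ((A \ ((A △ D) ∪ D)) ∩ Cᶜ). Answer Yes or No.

Yes

Cᶜ = {2,3,5,7,10,11,13}
A △ D = {2,3,4,6,7,8,12,13,14}
(A △ D) ∪ D = {2,3,4,5,6,7,8,9,10,11,12,13,14}
A \ ((A △ D) ∪ D) = {}
Cᶜ ∩ (A \ ((A △ D) ∪ D)) = {}
(A \ ((A △ D) ∪ D)) ∩ Cᶜ = {}
Both equal {}, so Cᶜ ∩ (A \ ((A △ D) ∪ D)) = (A \ ((A △ D) ∪ D)) ∩ Cᶜ.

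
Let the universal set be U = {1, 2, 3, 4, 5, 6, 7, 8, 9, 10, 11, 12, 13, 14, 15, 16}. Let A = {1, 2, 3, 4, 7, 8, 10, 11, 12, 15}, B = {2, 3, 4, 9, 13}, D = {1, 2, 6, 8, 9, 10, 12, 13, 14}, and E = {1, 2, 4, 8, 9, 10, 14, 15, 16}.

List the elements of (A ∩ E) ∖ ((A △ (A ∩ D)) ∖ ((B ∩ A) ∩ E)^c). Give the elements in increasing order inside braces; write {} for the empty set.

A ∩ E = {1, 2, 4, 8, 10, 15}
A ∩ D = {1, 2, 8, 10, 12}
A △ (A ∩ D) = {3, 4, 7, 11, 15}
B ∩ A = {2, 3, 4}
(B ∩ A) ∩ E = {2, 4}
((B ∩ A) ∩ E)^c = {1, 3, 5, 6, 7, 8, 9, 10, 11, 12, 13, 14, 15, 16}
(A △ (A ∩ D)) ∖ ((B ∩ A) ∩ E)^c = {4}
(A ∩ E) ∖ ((A △ (A ∩ D)) ∖ ((B ∩ A) ∩ E)^c) = {1, 2, 8, 10, 15}

{1, 2, 8, 10, 15}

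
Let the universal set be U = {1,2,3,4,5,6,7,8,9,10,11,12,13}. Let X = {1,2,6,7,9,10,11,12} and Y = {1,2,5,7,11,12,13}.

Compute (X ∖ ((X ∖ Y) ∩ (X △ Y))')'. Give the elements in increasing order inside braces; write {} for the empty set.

{1,2,3,4,5,7,8,11,12,13}

X ∖ Y = {6,9,10}
X △ Y = {5,6,9,10,13}
(X ∖ Y) ∩ (X △ Y) = {6,9,10}
((X ∖ Y) ∩ (X △ Y))' = {1,2,3,4,5,7,8,11,12,13}
X ∖ ((X ∖ Y) ∩ (X △ Y))' = {6,9,10}
(X ∖ ((X ∖ Y) ∩ (X △ Y))')' = {1,2,3,4,5,7,8,11,12,13}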